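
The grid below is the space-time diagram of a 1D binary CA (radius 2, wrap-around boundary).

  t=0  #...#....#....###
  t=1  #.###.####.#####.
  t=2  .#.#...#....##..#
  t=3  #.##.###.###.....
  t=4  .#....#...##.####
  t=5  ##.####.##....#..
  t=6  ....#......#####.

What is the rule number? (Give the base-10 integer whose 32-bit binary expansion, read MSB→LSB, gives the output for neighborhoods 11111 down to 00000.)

  ##### -> #   bit 31 = 1  t=1,i=13
  ####. -> .   bit 30 = 0  t=0,i=16
  ###.# -> .   bit 29 = 0  t=1,i=4
  ###.. -> #   bit 28 = 1  t=0,i=0
  ##.## -> .   bit 27 = 0  t=1,i=5
  ##.#. -> #   bit 26 = 1  t=1,i=16
  ##..# -> .   bit 25 = 0  t=2,i=14
  ##... -> .   bit 24 = 0  t=0,i=1
  #.### -> .   bit 23 = 0  t=1,i=2
  #.##. -> .   bit 22 = 0  t=3,i=2
  #.#.# -> .   bit 21 = 0  t=1,i=0
  #.#.. -> #   bit 20 = 1  t=2,i=3
  #..## -> .   bit 19 = 0  t=5,i=16
  #..#. -> .   bit 18 = 0  t=2,i=15
  #...# -> #   bit 17 = 1  t=0,i=2
  #.... -> #   bit 16 = 1  t=0,i=6
  .#### -> #   bit 15 = 1  t=0,i=15
  .###. -> #   bit 14 = 1  t=1,i=3
  .##.# -> .   bit 13 = 0  t=3,i=3
  .##.. -> .   bit 12 = 0  t=2,i=13
  .#.## -> #   bit 11 = 1  t=1,i=1
  .#.#. -> #   bit 10 = 1  t=2,i=0
  .#..# -> #   bit 9 = 1  t=5,i=15
  .#... -> .   bit 8 = 0  t=0,i=5
  ..### -> #   bit 7 = 1  t=0,i=14
  ..##. -> .   bit 6 = 0  t=2,i=12
  ..#.# -> .   bit 5 = 0  t=2,i=16
  ..#.. -> #   bit 4 = 1  t=0,i=4
  ...## -> #   bit 3 = 1  t=0,i=13
  ...#. -> #   bit 2 = 1  t=0,i=3
  ....# -> #   bit 1 = 1  t=0,i=7
  ..... -> #   bit 0 = 1  t=3,i=14
  bits 10010100000100111100111010011111 = 2484326047

2484326047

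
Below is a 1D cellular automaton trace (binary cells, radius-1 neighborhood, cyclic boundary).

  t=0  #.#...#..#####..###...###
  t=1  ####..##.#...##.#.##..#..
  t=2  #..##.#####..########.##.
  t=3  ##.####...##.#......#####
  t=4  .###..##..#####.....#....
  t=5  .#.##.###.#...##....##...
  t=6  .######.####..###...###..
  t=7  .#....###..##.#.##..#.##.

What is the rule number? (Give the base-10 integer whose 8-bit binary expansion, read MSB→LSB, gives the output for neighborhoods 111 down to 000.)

124

  nb ###: next=.  (t=0,i=10, bit7=0)
  nb ##.: next=#  (t=0,i=0, bit6=1)
  nb #.#: next=#  (t=0,i=1, bit5=1)
  nb #..: next=#  (t=0,i=3, bit4=1)
  nb .##: next=#  (t=0,i=9, bit3=1)
  nb .#.: next=#  (t=0,i=2, bit2=1)
  nb ..#: next=.  (t=0,i=5, bit1=0)
  nb ...: next=.  (t=0,i=4, bit0=0)
  bits 01111100 = 124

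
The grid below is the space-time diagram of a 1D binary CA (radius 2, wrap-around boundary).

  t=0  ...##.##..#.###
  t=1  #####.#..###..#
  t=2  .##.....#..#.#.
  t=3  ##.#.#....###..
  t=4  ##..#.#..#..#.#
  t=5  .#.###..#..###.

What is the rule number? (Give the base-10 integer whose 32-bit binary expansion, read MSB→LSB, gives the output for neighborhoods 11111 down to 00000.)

2437819753

  #####|#  b31=1 t=1,i=1
  ####.|.  b30=0 t=1,i=3
  ###.#|.  b29=0 t=1,i=4
  ###..|#  b28=1 t=0,i=14
  ##.##|.  b27=0 t=0,i=5
  ##.#.|.  b26=0 t=1,i=5
  ##..#|.  b25=0 t=0,i=8
  ##...|#  b24=1 t=0,i=0
  #.###|.  b23=0 t=0,i=12
  #.##.|#  b22=1 t=0,i=6
  #.#.#|.  b21=0 t=3,i=3
  #.#..|.  b20=0 t=1,i=6
  #..##|#  b19=1 t=1,i=8
  #..#.|#  b18=1 t=0,i=9
  #...#|#  b17=1 t=0,i=1
  #....|.  b16=0 t=2,i=4
  .####|.  b15=0 t=1,i=0
  .###.|.  b14=0 t=0,i=13
  .##.#|#  b13=1 t=0,i=4
  .##..|.  b12=0 t=0,i=7
  .#.##|#  b11=1 t=0,i=11
  .#.#.|#  b10=1 t=2,i=12
  .#..#|.  b9=0 t=1,i=7
  .#...|#  b8=1 t=3,i=6
  ..###|.  b7=0 t=1,i=9
  ..##.|#  b6=1 t=0,i=3
  ..#.#|#  b5=1 t=0,i=10
  ..#..|.  b4=0 t=2,i=8
  ...##|#  b3=1 t=0,i=2
  ...#.|.  b2=0 t=2,i=7
  ....#|.  b1=0 t=2,i=6
  .....|#  b0=1 t=2,i=5
  bits 10010001010011100010110101101001 = 2437819753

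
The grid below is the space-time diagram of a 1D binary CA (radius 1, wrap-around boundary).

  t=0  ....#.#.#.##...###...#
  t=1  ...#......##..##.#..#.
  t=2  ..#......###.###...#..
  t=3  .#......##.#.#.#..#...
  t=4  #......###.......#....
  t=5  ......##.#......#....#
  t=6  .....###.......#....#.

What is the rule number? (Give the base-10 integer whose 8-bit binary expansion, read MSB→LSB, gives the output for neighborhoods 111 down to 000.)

  nb ###: next=.  (t=0,i=16, bit7=0)
  nb ##.: next=#  (t=0,i=11, bit6=1)
  nb #.#: next=.  (t=0,i=5, bit5=0)
  nb #..: next=.  (t=0,i=0, bit4=0)
  nb .##: next=#  (t=0,i=10, bit3=1)
  nb .#.: next=.  (t=0,i=4, bit2=0)
  nb ..#: next=#  (t=0,i=3, bit1=1)
  nb ...: next=.  (t=0,i=1, bit0=0)
  bits 01001010 = 74

74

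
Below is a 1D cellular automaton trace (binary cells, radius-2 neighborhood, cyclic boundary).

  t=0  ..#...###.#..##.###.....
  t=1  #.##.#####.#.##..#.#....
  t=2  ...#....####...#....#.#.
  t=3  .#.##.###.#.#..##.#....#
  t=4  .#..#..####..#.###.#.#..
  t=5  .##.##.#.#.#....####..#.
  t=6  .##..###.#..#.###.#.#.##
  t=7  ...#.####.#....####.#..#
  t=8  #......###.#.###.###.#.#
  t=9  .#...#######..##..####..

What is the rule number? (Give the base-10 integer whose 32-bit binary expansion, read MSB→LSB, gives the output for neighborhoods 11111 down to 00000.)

1730175962

  nb #####: next=.  (t=1,i=7, bit31=0)
  nb ####.: next=#  (t=1,i=8, bit30=1)
  nb ###.#: next=#  (t=0,i=8, bit29=1)
  nb ###..: next=.  (t=0,i=18, bit28=0)
  nb ##.##: next=.  (t=0,i=15, bit27=0)
  nb ##.#.: next=#  (t=0,i=9, bit26=1)
  nb ##..#: next=#  (t=1,i=15, bit25=1)
  nb ##...: next=#  (t=0,i=19, bit24=1)
  nb #.###: next=.  (t=0,i=16, bit23=0)
  nb #.##.: next=.  (t=1,i=2, bit22=0)
  nb #.#.#: next=#  (t=1,i=11, bit21=1)
  nb #.#..: next=.  (t=0,i=10, bit20=0)
  nb #..##: next=.  (t=0,i=12, bit19=0)
  nb #..#.: next=.  (t=1,i=16, bit18=0)
  nb #...#: next=.  (t=0,i=4, bit17=0)
  nb #....: next=.  (t=0,i=20, bit16=0)
  nb .####: next=.  (t=1,i=6, bit15=0)
  nb .###.: next=#  (t=0,i=7, bit14=1)
  nb .##.#: next=#  (t=0,i=14, bit13=1)
  nb .##..: next=.  (t=1,i=14, bit12=0)
  nb .#.##: next=.  (t=1,i=1, bit11=0)
  nb .#.#.: next=.  (t=1,i=18, bit10=0)
  nb .#..#: next=#  (t=0,i=11, bit9=1)
  nb .#...: next=#  (t=0,i=3, bit8=1)
  nb ..###: next=#  (t=0,i=6, bit7=1)
  nb ..##.: next=#  (t=0,i=13, bit6=1)
  nb ..#.#: next=.  (t=1,i=0, bit5=0)
  nb ..#..: next=#  (t=0,i=2, bit4=1)
  nb ...##: next=#  (t=0,i=5, bit3=1)
  nb ...#.: next=.  (t=0,i=1, bit2=0)
  nb ....#: next=#  (t=0,i=0, bit1=1)
  nb .....: next=.  (t=0,i=21, bit0=0)
  bits 01100111001000000110001111011010 = 1730175962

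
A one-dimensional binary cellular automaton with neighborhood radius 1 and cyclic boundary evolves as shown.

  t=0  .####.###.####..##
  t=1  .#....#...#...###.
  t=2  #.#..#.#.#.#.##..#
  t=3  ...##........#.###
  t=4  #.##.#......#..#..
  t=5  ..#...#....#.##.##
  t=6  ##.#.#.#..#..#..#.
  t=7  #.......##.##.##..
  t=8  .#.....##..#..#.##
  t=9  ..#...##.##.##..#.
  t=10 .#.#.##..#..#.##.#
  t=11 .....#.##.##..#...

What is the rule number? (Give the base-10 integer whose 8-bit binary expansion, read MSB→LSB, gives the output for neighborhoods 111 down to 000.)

  nb ###: next=.  (t=0,i=2, bit7=0)
  nb ##.: next=.  (t=0,i=4, bit6=0)
  nb #.#: next=.  (t=0,i=0, bit5=0)
  nb #..: next=#  (t=0,i=14, bit4=1)
  nb .##: next=#  (t=0,i=1, bit3=1)
  nb .#.: next=.  (t=1,i=1, bit2=0)
  nb ..#: next=#  (t=0,i=15, bit1=1)
  nb ...: next=.  (t=1,i=3, bit0=0)
  bits 00011010 = 26

26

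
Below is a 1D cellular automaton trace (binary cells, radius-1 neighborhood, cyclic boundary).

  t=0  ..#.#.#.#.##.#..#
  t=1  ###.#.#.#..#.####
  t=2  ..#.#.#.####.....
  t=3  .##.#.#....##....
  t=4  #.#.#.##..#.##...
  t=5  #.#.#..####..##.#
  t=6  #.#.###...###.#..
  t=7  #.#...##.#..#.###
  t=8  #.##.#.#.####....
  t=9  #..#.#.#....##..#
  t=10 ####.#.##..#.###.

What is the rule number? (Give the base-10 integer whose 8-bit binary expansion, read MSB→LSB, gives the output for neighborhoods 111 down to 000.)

86

  [7] ### => .  t=1,i=0
  [6] ##. => #  t=0,i=11
  [5] #.# => .  t=0,i=3
  [4] #.. => #  t=0,i=0
  [3] .## => .  t=0,i=10
  [2] .#. => #  t=0,i=2
  [1] ..# => #  t=0,i=1
  [0] ... => .  t=2,i=0
  bits 01010110 = 86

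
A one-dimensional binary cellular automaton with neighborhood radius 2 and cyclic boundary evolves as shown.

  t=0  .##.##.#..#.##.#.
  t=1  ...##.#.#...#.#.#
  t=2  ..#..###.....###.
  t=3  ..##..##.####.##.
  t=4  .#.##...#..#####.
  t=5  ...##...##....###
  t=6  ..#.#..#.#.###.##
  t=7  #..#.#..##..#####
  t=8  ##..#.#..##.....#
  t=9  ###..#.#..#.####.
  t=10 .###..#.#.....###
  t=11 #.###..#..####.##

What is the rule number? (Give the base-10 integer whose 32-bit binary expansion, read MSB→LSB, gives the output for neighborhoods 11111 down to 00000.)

2120308251

  #####|.  b31=0 t=4,i=13
  ####.|#  b30=1 t=3,i=11
  ###.#|#  b29=1 t=3,i=12
  ###..|#  b28=1 t=2,i=7
  ##.##|#  b27=1 t=0,i=3
  ##.#.|#  b26=1 t=0,i=6
  ##..#|#  b25=1 t=3,i=4
  ##...|.  b24=0 t=2,i=8
  #.###|.  b23=0 t=3,i=9
  #.##.|#  b22=1 t=0,i=4
  #.#.#|#  b21=1 t=1,i=6
  #.#..|.  b20=0 t=0,i=7
  #..##|.  b19=0 t=0,i=0
  #..#.|.  b18=0 t=0,i=9
  #...#|.  b17=0 t=1,i=1
  #....|#  b16=1 t=2,i=9
  .####|.  b15=0 t=3,i=10
  .###.|#  b14=1 t=2,i=6
  .##.#|.  b13=0 t=0,i=2
  .##..|#  b12=1 t=3,i=3
  .#.##|.  b11=0 t=0,i=11
  .#.#.|#  b10=1 t=1,i=7
  .#..#|#  b9=1 t=0,i=8
  .#...|.  b8=0 t=1,i=0
  ..###|.  b7=0 t=2,i=5
  ..##.|.  b6=0 t=0,i=1
  ..#.#|.  b5=0 t=0,i=10
  ..#..|#  b4=1 t=2,i=2
  ...##|#  b3=1 t=1,i=2
  ...#.|.  b2=0 t=1,i=11
  ....#|#  b1=1 t=2,i=11
  .....|#  b0=1 t=2,i=10
  bits 01111110011000010101011000011011 = 2120308251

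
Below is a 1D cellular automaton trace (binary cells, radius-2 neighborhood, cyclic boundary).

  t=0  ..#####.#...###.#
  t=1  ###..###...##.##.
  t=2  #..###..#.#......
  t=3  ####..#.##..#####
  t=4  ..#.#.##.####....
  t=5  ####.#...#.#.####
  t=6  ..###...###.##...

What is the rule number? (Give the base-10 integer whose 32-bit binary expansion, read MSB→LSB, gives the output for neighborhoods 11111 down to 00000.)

  nb #####: next=.  (t=0,i=4, bit31=0)
  nb ####.: next=#  (t=0,i=5, bit30=1)
  nb ###.#: next=#  (t=0,i=6, bit29=1)
  nb ###..: next=.  (t=1,i=2, bit28=0)
  nb ##.##: next=.  (t=1,i=13, bit27=0)
  nb ##.#.: next=#  (t=0,i=7, bit26=1)
  nb ##..#: next=#  (t=1,i=3, bit25=1)
  nb ##...: next=#  (t=1,i=8, bit24=1)
  nb #.###: next=#  (t=1,i=0, bit23=1)
  nb #.##.: next=.  (t=1,i=14, bit22=0)
  nb #.#.#: next=.  (t=4,i=4, bit21=0)
  nb #.#..: next=.  (t=0,i=8, bit20=0)
  nb #..##: next=#  (t=0,i=1, bit19=1)
  nb #..#.: next=.  (t=2,i=7, bit18=0)
  nb #...#: next=.  (t=0,i=10, bit17=0)
  nb #....: next=#  (t=2,i=12, bit16=1)
  nb .####: next=.  (t=0,i=3, bit15=0)
  nb .###.: next=.  (t=0,i=13, bit14=0)
  nb .##.#: next=.  (t=1,i=12, bit13=0)
  nb .##..: next=#  (t=3,i=9, bit12=1)
  nb .#.##: next=#  (t=3,i=7, bit11=1)
  nb .#.#.: next=#  (t=2,i=9, bit10=1)
  nb .#..#: next=#  (t=0,i=0, bit9=1)
  nb .#...: next=.  (t=0,i=9, bit8=0)
  nb ..###: next=#  (t=0,i=2, bit7=1)
  nb ..##.: next=.  (t=1,i=11, bit6=0)
  nb ..#.#: next=#  (t=2,i=8, bit5=1)
  nb ..#..: next=#  (t=2,i=0, bit4=1)
  nb ...##: next=#  (t=0,i=11, bit3=1)
  nb ...#.: next=#  (t=2,i=16, bit2=1)
  nb ....#: next=#  (t=2,i=15, bit1=1)
  nb .....: next=#  (t=2,i=13, bit0=1)
  bits 01100111100010010001111010111111 = 1737039551

1737039551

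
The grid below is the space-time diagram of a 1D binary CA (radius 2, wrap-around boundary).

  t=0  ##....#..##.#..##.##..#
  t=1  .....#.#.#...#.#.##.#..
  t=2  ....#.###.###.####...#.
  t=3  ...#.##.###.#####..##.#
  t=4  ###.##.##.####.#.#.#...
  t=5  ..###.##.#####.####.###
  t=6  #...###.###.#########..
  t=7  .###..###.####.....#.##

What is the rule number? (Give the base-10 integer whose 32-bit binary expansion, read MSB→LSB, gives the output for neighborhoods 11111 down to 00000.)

  ##### -> .   bit 31 = 0  t=3,i=14
  ####. -> #   bit 30 = 1  t=2,i=16
  ###.# -> #   bit 29 = 1  t=2,i=8
  ###.. -> .   bit 28 = 0  t=0,i=1
  ##.## -> #   bit 27 = 1  t=0,i=17
  ##.#. -> .   bit 26 = 0  t=0,i=11
  ##..# -> #   bit 25 = 1  t=0,i=20
  ##... -> .   bit 24 = 0  t=0,i=2
  #.### -> #   bit 23 = 1  t=2,i=6
  #.##. -> #   bit 22 = 1  t=0,i=18
  #.#.# -> #   bit 21 = 1  t=1,i=7
  #.#.. -> .   bit 20 = 0  t=0,i=12
  #..## -> .   bit 19 = 0  t=0,i=8
  #..#. -> #   bit 18 = 1  t=6,i=22
  #...# -> #   bit 17 = 1  t=1,i=11
  #.... -> .   bit 16 = 0  t=0,i=3
  .#### -> #   bit 15 = 1  t=2,i=15
  .###. -> .   bit 14 = 0  t=0,i=0
  .##.# -> .   bit 13 = 0  t=0,i=10
  .##.. -> .   bit 12 = 0  t=0,i=19
  .#.## -> #   bit 11 = 1  t=1,i=16
  .#.#. -> #   bit 10 = 1  t=1,i=6
  .#..# -> #   bit 9 = 1  t=0,i=7
  .#... -> #   bit 8 = 1  t=1,i=10
  ..### -> .   bit 7 = 0  t=0,i=22
  ..##. -> #   bit 6 = 1  t=0,i=9
  ..#.# -> .   bit 5 = 0  t=1,i=5
  ..#.. -> .   bit 4 = 0  t=0,i=6
  ...## -> #   bit 3 = 1  t=4,i=22
  ...#. -> #   bit 2 = 1  t=0,i=5
  ....# -> .   bit 1 = 0  t=0,i=4
  ..... -> .   bit 0 = 0  t=1,i=0
  bits 01101010111001101000111101001100 = 1793494860

1793494860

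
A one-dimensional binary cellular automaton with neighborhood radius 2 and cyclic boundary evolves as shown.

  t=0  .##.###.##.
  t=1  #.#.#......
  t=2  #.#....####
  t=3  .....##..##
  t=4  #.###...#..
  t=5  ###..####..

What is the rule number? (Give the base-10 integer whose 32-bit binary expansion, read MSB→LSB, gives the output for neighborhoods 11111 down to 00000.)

3249154111

  nb #####: next=#  (t=2,i=9, bit31=1)
  nb ####.: next=#  (t=2,i=10, bit30=1)
  nb ###.#: next=.  (t=0,i=6, bit29=0)
  nb ###..: next=.  (t=4,i=4, bit28=0)
  nb ##.##: next=.  (t=0,i=3, bit27=0)
  nb ##.#.: next=.  (t=2,i=1, bit26=0)
  nb ##..#: next=.  (t=0,i=10, bit25=0)
  nb ##...: next=#  (t=3,i=0, bit24=1)
  nb #.###: next=#  (t=0,i=4, bit23=1)
  nb #.##.: next=.  (t=0,i=8, bit22=0)
  nb #.#.#: next=#  (t=1,i=2, bit21=1)
  nb #.#..: next=.  (t=1,i=4, bit20=0)
  nb #..##: next=#  (t=0,i=0, bit19=1)
  nb #..#.: next=.  (t=4,i=10, bit18=0)
  nb #...#: next=#  (t=4,i=6, bit17=1)
  nb #....: next=.  (t=1,i=6, bit16=0)
  nb .####: next=.  (t=2,i=8, bit15=0)
  nb .###.: next=.  (t=0,i=5, bit14=0)
  nb .##.#: next=#  (t=0,i=2, bit13=1)
  nb .##..: next=.  (t=0,i=9, bit12=0)
  nb .#.##: next=#  (t=4,i=1, bit11=1)
  nb .#.#.: next=.  (t=1,i=1, bit10=0)
  nb .#..#: next=.  (t=4,i=9, bit9=0)
  nb .#...: next=.  (t=1,i=5, bit8=0)
  nb ..###: next=.  (t=2,i=7, bit7=0)
  nb ..##.: next=.  (t=0,i=1, bit6=0)
  nb ..#.#: next=#  (t=1,i=0, bit5=1)
  nb ..#..: next=#  (t=4,i=8, bit4=1)
  nb ...##: next=#  (t=2,i=6, bit3=1)
  nb ...#.: next=#  (t=1,i=10, bit2=1)
  nb ....#: next=#  (t=1,i=9, bit1=1)
  nb .....: next=#  (t=1,i=7, bit0=1)
  bits 11000001101010100010100000111111 = 3249154111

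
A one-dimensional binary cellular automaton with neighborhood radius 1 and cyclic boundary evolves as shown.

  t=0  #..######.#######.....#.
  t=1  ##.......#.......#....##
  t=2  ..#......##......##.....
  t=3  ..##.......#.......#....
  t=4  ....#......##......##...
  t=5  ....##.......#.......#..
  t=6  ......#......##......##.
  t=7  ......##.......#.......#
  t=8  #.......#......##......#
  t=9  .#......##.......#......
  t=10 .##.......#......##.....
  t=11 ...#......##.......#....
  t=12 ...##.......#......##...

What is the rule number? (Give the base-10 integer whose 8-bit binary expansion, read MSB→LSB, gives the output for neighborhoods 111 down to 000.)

52

  ###|.  b7=0 t=0,i=4
  ##.|.  b6=0 t=0,i=8
  #.#|#  b5=1 t=0,i=9
  #..|#  b4=1 t=0,i=1
  .##|.  b3=0 t=0,i=3
  .#.|#  b2=1 t=0,i=0
  ..#|.  b1=0 t=0,i=2
  ...|.  b0=0 t=0,i=18
  bits 00110100 = 52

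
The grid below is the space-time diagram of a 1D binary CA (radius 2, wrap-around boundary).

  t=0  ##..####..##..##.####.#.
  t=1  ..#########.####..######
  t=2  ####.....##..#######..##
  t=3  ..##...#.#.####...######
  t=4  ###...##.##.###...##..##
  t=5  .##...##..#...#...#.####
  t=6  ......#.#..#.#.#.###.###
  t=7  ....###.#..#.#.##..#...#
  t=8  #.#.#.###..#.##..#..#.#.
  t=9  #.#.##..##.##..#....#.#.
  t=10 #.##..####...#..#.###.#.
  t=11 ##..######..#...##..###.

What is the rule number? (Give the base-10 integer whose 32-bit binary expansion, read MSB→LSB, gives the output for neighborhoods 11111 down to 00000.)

  nb #####: next=.  (t=1,i=4, bit31=0)
  nb ####.: next=#  (t=0,i=6, bit30=1)
  nb ###.#: next=#  (t=0,i=20, bit29=1)
  nb ###..: next=#  (t=0,i=7, bit28=1)
  nb ##.##: next=.  (t=0,i=16, bit27=0)
  nb ##.#.: next=#  (t=0,i=21, bit26=1)
  nb ##..#: next=#  (t=0,i=2, bit25=1)
  nb ##...: next=.  (t=2,i=4, bit24=0)
  nb #.###: next=.  (t=0,i=17, bit23=0)
  nb #.##.: next=.  (t=0,i=0, bit22=0)
  nb #.#.#: next=#  (t=0,i=22, bit21=1)
  nb #.#..: next=#  (t=6,i=8, bit20=1)
  nb #..##: next=#  (t=0,i=3, bit19=1)
  nb #..#.: next=.  (t=5,i=9, bit18=0)
  nb #...#: next=.  (t=3,i=5, bit17=0)
  nb #....: next=.  (t=2,i=5, bit16=0)
  nb .####: next=#  (t=0,i=5, bit15=1)
  nb .###.: next=.  (t=4,i=13, bit14=0)
  nb .##.#: next=#  (t=0,i=15, bit13=1)
  nb .##..: next=.  (t=0,i=1, bit12=0)
  nb .#.##: next=#  (t=0,i=23, bit11=1)
  nb .#.#.: next=.  (t=3,i=8, bit10=0)
  nb .#..#: next=.  (t=6,i=9, bit9=0)
  nb .#...: next=#  (t=5,i=11, bit8=1)
  nb ..###: next=#  (t=0,i=4, bit7=1)
  nb ..##.: next=#  (t=0,i=10, bit6=1)
  nb ..#.#: next=#  (t=3,i=7, bit5=1)
  nb ..#..: next=.  (t=5,i=10, bit4=0)
  nb ...##: next=.  (t=2,i=8, bit3=0)
  nb ...#.: next=#  (t=3,i=6, bit2=1)
  nb ....#: next=#  (t=2,i=7, bit1=1)
  nb .....: next=.  (t=2,i=6, bit0=0)
  bits 01110110001110001010100111100110 = 1983424998

1983424998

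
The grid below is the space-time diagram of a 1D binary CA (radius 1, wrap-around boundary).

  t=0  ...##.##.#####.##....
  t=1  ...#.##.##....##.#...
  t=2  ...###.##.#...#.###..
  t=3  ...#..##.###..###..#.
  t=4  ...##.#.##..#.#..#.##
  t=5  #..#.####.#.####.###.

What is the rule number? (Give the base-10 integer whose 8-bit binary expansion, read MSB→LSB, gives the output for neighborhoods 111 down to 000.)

60

  [7] ### => .  t=0,i=10
  [6] ##. => .  t=0,i=4
  [5] #.# => #  t=0,i=5
  [4] #.. => #  t=0,i=17
  [3] .## => #  t=0,i=3
  [2] .#. => #  t=1,i=3
  [1] ..# => .  t=0,i=2
  [0] ... => .  t=0,i=0
  bits 00111100 = 60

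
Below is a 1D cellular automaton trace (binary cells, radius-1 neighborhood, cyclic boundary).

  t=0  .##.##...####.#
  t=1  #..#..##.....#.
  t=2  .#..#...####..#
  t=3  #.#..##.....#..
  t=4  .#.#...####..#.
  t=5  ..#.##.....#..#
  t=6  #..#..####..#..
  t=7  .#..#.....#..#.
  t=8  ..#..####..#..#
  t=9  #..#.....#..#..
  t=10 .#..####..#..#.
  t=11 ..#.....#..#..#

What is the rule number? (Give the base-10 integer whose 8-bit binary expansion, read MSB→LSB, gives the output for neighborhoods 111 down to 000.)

  [7] ### => .  t=0,i=10
  [6] ##. => .  t=0,i=2
  [5] #.# => #  t=0,i=0
  [4] #.. => #  t=0,i=6
  [3] .## => .  t=0,i=1
  [2] .#. => .  t=0,i=14
  [1] ..# => .  t=0,i=8
  [0] ... => #  t=0,i=7
  bits 00110001 = 49

49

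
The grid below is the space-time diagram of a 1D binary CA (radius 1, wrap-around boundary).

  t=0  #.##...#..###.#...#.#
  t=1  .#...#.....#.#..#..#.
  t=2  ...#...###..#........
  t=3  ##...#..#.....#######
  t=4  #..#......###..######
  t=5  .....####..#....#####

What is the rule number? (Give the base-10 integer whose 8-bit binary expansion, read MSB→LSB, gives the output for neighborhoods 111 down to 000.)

  ### -> #   bit 7 = 1  t=0,i=11
  ##. -> .   bit 6 = 0  t=0,i=0
  #.# -> #   bit 5 = 1  t=0,i=1
  #.. -> .   bit 4 = 0  t=0,i=4
  .## -> .   bit 3 = 0  t=0,i=2
  .#. -> .   bit 2 = 0  t=0,i=7
  ..# -> .   bit 1 = 0  t=0,i=6
  ... -> #   bit 0 = 1  t=0,i=5
  bits 10100001 = 161

161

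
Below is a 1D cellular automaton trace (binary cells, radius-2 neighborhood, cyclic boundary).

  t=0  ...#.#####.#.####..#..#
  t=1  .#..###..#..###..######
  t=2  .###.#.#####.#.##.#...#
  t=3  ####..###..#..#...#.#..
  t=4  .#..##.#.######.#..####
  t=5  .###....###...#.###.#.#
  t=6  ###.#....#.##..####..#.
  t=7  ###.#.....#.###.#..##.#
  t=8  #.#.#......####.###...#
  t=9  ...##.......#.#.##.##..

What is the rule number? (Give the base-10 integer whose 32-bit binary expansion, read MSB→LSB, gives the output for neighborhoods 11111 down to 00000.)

  [31] ##### => .  t=0,i=7
  [30] ####. => .  t=0,i=8
  [29] ###.# => #  t=0,i=9
  [28] ###.. => .  t=0,i=16
  [27] ##.## => .  t=7,i=21
  [26] ##.#. => .  t=0,i=10
  [25] ##..# => #  t=0,i=17
  [24] ##... => #  t=5,i=4
  [23] #.### => #  t=0,i=5
  [22] #.##. => .  t=2,i=15
  [21] #.#.# => .  t=0,i=11
  [20] #.#.. => #  t=1,i=1
  [19] #..## => #  t=1,i=3
  [18] #..#. => #  t=0,i=18
  [17] #...# => #  t=0,i=1
  [16] #.... => .  t=5,i=5
  [15] .#### => #  t=0,i=6
  [14] .###. => #  t=1,i=5
  [13] .##.# => .  t=2,i=16
  [12] .##.. => #  t=6,i=12
  [11] .#.## => #  t=0,i=4
  [10] .#.#. => #  t=3,i=19
  [9] .#..# => #  t=0,i=20
  [8] .#... => .  t=0,i=0
  [7] ..### => .  t=1,i=4
  [6] ..##. => .  t=4,i=4
  [5] ..#.# => .  t=0,i=3
  [4] ..#.. => #  t=0,i=19
  [3] ...## => .  t=5,i=7
  [2] ...#. => .  t=0,i=2
  [1] ....# => .  t=5,i=6
  [0] ..... => .  t=7,i=7
  bits 00100011100111101101111000010000 = 597614096

597614096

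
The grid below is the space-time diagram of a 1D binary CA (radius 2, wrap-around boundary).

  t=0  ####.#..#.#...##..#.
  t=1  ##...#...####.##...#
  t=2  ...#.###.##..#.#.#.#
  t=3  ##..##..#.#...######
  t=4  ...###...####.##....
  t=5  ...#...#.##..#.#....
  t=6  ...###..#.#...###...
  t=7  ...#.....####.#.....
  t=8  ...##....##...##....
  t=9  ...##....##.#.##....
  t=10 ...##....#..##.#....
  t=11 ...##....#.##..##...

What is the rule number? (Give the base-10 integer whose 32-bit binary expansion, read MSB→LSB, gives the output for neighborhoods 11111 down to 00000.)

146447824

  #####|.  b31=0 t=3,i=16
  ####.|.  b30=0 t=0,i=2
  ###.#|.  b29=0 t=0,i=3
  ###..|.  b28=0 t=1,i=1
  ##.##|#  b27=1 t=1,i=13
  ##.#.|.  b26=0 t=0,i=4
  ##..#|.  b25=0 t=0,i=16
  ##...|.  b24=0 t=1,i=2
  #.###|#  b23=1 t=0,i=0
  #.##.|.  b22=0 t=1,i=14
  #.#.#|#  b21=1 t=2,i=15
  #.#..|#  b20=1 t=0,i=5
  #..##|#  b19=1 t=3,i=3
  #..#.|.  b18=0 t=0,i=7
  #...#|#  b17=1 t=0,i=12
  #....|.  b16=0 t=4,i=17
  .####|#  b15=1 t=0,i=1
  .###.|.  b14=0 t=1,i=0
  .##.#|.  b13=0 t=9,i=10
  .##..|#  b12=1 t=0,i=15
  .#.##|#  b11=1 t=0,i=19
  .#.#.|#  b10=1 t=0,i=9
  .#..#|.  b9=0 t=0,i=6
  .#...|#  b8=1 t=0,i=11
  ..###|#  b7=1 t=1,i=9
  ..##.|#  b6=1 t=0,i=14
  ..#.#|.  b5=0 t=0,i=8
  ..#..|#  b4=1 t=1,i=5
  ...##|.  b3=0 t=0,i=13
  ...#.|.  b2=0 t=1,i=4
  ....#|.  b1=0 t=4,i=1
  .....|.  b0=0 t=4,i=0
  bits 00001000101110101001110111010000 = 146447824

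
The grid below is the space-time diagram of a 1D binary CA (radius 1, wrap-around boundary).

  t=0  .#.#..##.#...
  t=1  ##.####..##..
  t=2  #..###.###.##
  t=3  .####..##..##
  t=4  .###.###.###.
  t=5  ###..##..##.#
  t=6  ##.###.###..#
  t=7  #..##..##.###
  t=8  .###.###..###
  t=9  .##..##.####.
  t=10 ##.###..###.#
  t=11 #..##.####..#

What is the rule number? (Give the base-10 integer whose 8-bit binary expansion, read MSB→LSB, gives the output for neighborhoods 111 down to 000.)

  nb ###: next=#  (t=1,i=4, bit7=1)
  nb ##.: next=.  (t=0,i=7, bit6=0)
  nb #.#: next=.  (t=0,i=2, bit5=0)
  nb #..: next=#  (t=0,i=4, bit4=1)
  nb .##: next=#  (t=0,i=6, bit3=1)
  nb .#.: next=#  (t=0,i=1, bit2=1)
  nb ..#: next=#  (t=0,i=0, bit1=1)
  nb ...: next=.  (t=0,i=11, bit0=0)
  bits 10011110 = 158

158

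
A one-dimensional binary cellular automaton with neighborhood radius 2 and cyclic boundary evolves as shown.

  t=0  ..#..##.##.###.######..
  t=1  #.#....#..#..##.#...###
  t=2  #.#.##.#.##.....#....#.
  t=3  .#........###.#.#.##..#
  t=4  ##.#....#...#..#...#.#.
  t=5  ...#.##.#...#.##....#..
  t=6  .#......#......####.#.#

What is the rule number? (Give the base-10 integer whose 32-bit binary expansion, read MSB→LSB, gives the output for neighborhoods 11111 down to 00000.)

  [31] ##### => .  t=0,i=17
  [30] ####. => .  t=0,i=19
  [29] ###.# => #  t=0,i=13
  [28] ###.. => #  t=0,i=20
  [27] ##.## => #  t=0,i=7
  [26] ##.#. => .  t=1,i=1
  [25] ##..# => .  t=3,i=20
  [24] ##... => #  t=0,i=21
  [23] #.### => .  t=0,i=11
  [22] #.##. => .  t=0,i=8
  [21] #.#.# => .  t=2,i=0
  [20] #.#.. => #  t=1,i=2
  [19] #..## => .  t=0,i=4
  [18] #..#. => #  t=1,i=9
  [17] #...# => .  t=1,i=18
  [16] #.... => #  t=0,i=22
  [15] .#### => #  t=0,i=16
  [14] .###. => .  t=0,i=12
  [13] .##.# => .  t=0,i=6
  [12] .##.. => #  t=2,i=10
  [11] .#.## => .  t=2,i=3
  [10] .#.#. => #  t=2,i=1
  [9] .#..# => .  t=0,i=3
  [8] .#... => .  t=1,i=3
  [7] ..### => .  t=1,i=20
  [6] ..##. => .  t=0,i=5
  [5] ..#.# => .  t=2,i=21
  [4] ..#.. => #  t=0,i=2
  [3] ...## => .  t=1,i=19
  [2] ...#. => .  t=0,i=1
  [1] ....# => #  t=0,i=0
  [0] ..... => .  t=2,i=13
  bits 00111001000101011001010000010010 = 957715474

957715474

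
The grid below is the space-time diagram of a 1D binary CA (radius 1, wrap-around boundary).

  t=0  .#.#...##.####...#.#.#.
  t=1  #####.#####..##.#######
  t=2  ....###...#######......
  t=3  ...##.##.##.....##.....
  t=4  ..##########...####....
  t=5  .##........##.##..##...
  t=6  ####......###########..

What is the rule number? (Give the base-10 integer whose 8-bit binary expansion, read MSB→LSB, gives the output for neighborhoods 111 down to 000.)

126

  ###|.  b7=0 t=0,i=11
  ##.|#  b6=1 t=0,i=8
  #.#|#  b5=1 t=0,i=2
  #..|#  b4=1 t=0,i=4
  .##|#  b3=1 t=0,i=7
  .#.|#  b2=1 t=0,i=1
  ..#|#  b1=1 t=0,i=0
  ...|.  b0=0 t=0,i=5
  bits 01111110 = 126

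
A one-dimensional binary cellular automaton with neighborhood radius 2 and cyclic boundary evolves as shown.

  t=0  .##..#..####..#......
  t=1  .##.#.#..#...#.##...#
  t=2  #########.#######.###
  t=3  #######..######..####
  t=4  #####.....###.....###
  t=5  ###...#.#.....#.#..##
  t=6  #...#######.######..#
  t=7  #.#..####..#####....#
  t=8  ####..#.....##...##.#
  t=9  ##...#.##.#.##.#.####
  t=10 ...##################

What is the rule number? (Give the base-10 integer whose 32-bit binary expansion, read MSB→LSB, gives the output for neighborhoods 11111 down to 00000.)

  nb #####: next=#  (t=2,i=0, bit31=1)
  nb ####.: next=.  (t=0,i=10, bit30=0)
  nb ###.#: next=.  (t=2,i=8, bit29=0)
  nb ###..: next=.  (t=0,i=11, bit28=0)
  nb ##.##: next=#  (t=2,i=9, bit27=1)
  nb ##.#.: next=#  (t=1,i=3, bit26=1)
  nb ##..#: next=.  (t=0,i=3, bit25=0)
  nb ##...: next=.  (t=1,i=17, bit24=0)
  nb #.###: next=#  (t=2,i=10, bit23=1)
  nb #.##.: next=#  (t=1,i=1, bit22=1)
  nb #.#.#: next=#  (t=1,i=4, bit21=1)
  nb #.#..: next=#  (t=1,i=6, bit20=1)
  nb #..##: next=.  (t=0,i=7, bit19=0)
  nb #..#.: next=#  (t=0,i=4, bit18=1)
  nb #...#: next=#  (t=1,i=11, bit17=1)
  nb #....: next=#  (t=0,i=16, bit16=1)
  nb .####: next=#  (t=0,i=9, bit15=1)
  nb .###.: next=.  (t=4,i=11, bit14=0)
  nb .##.#: next=#  (t=1,i=2, bit13=1)
  nb .##..: next=#  (t=0,i=2, bit12=1)
  nb .#.##: next=#  (t=1,i=0, bit11=1)
  nb .#.#.: next=#  (t=1,i=5, bit10=1)
  nb .#..#: next=#  (t=0,i=6, bit9=1)
  nb .#...: next=#  (t=0,i=15, bit8=1)
  nb ..###: next=.  (t=0,i=8, bit7=0)
  nb ..##.: next=#  (t=0,i=1, bit6=1)
  nb ..#.#: next=#  (t=1,i=13, bit5=1)
  nb ..#..: next=.  (t=0,i=5, bit4=0)
  nb ...##: next=.  (t=0,i=0, bit3=0)
  nb ...#.: next=#  (t=1,i=12, bit2=1)
  nb ....#: next=#  (t=0,i=20, bit1=1)
  nb .....: next=.  (t=0,i=17, bit0=0)
  bits 10001100111101111011111101100110 = 2365046630

2365046630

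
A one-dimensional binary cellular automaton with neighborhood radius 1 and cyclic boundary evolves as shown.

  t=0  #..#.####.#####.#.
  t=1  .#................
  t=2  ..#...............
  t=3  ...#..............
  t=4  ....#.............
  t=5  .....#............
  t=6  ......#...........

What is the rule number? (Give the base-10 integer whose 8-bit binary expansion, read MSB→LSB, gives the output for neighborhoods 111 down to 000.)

  [7] ### => .  t=0,i=6
  [6] ##. => .  t=0,i=8
  [5] #.# => .  t=0,i=4
  [4] #.. => #  t=0,i=1
  [3] .## => .  t=0,i=5
  [2] .#. => .  t=0,i=0
  [1] ..# => .  t=0,i=2
  [0] ... => .  t=1,i=3
  bits 00010000 = 16

16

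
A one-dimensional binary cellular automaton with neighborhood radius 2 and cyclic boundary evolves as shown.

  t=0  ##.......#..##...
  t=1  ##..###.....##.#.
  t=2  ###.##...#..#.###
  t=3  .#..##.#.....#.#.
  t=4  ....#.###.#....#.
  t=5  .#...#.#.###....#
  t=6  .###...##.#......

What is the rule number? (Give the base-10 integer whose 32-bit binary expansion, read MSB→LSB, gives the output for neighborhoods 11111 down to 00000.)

1181931969

  #####|.  b31=0 t=2,i=0
  ####.|#  b30=1 t=2,i=1
  ###.#|.  b29=0 t=2,i=2
  ###..|.  b28=0 t=1,i=6
  ##.##|.  b27=0 t=2,i=3
  ##.#.|#  b26=1 t=1,i=14
  ##..#|#  b25=1 t=1,i=2
  ##...|.  b24=0 t=0,i=2
  #.###|.  b23=0 t=2,i=14
  #.##.|#  b22=1 t=1,i=0
  #.#.#|#  b21=1 t=1,i=15
  #.#..|#  b20=1 t=3,i=7
  #..##|.  b19=0 t=0,i=11
  #..#.|.  b18=0 t=2,i=11
  #...#|#  b17=1 t=0,i=15
  #....|.  b16=0 t=0,i=3
  .####|#  b15=1 t=2,i=15
  .###.|#  b14=1 t=1,i=5
  .##.#|.  b13=0 t=1,i=13
  .##..|#  b12=1 t=0,i=1
  .#.##|#  b11=1 t=1,i=16
  .#.#.|.  b10=0 t=3,i=14
  .#..#|.  b9=0 t=0,i=10
  .#...|#  b8=1 t=3,i=8
  ..###|#  b7=1 t=1,i=4
  ..##.|#  b6=1 t=0,i=0
  ..#.#|.  b5=0 t=2,i=12
  ..#..|.  b4=0 t=0,i=9
  ...##|.  b3=0 t=0,i=16
  ...#.|.  b2=0 t=0,i=8
  ....#|.  b1=0 t=0,i=7
  .....|#  b0=1 t=0,i=4
  bits 01000110011100101101100111000001 = 1181931969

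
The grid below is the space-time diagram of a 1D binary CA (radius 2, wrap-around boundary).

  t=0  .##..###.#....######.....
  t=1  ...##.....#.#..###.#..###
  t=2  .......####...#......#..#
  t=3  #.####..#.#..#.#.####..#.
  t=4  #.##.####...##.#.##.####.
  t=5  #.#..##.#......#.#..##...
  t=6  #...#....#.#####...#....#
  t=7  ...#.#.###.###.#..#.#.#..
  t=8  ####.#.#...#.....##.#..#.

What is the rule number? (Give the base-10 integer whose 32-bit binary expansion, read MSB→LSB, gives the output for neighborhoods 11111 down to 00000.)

2464973095

  [31] ##### => #  t=0,i=16
  [30] ####. => .  t=0,i=18
  [29] ###.# => .  t=0,i=7
  [28] ###.. => #  t=0,i=19
  [27] ##.## => .  t=4,i=4
  [26] ##.#. => .  t=0,i=8
  [25] ##..# => #  t=0,i=3
  [24] ##... => .  t=0,i=20
  [23] #.### => #  t=3,i=2
  [22] #.##. => #  t=4,i=2
  [21] #.#.# => #  t=3,i=0
  [20] #.#.. => .  t=0,i=9
  [19] #..## => #  t=0,i=4
  [18] #..#. => #  t=2,i=23
  [17] #...# => .  t=1,i=1
  [16] #.... => .  t=0,i=11
  [15] .#### => #  t=0,i=15
  [14] .###. => .  t=0,i=6
  [13] .##.# => .  t=4,i=3
  [12] .##.. => .  t=0,i=2
  [11] .#.## => .  t=3,i=1
  [10] .#.#. => .  t=1,i=11
  [9] .#..# => .  t=1,i=13
  [8] .#... => #  t=0,i=10
  [7] ..### => .  t=0,i=5
  [6] ..##. => .  t=0,i=1
  [5] ..#.# => #  t=1,i=10
  [4] ..#.. => .  t=2,i=14
  [3] ...## => .  t=0,i=0
  [2] ...#. => #  t=1,i=9
  [1] ....# => #  t=0,i=12
  [0] ..... => #  t=0,i=22
  bits 10010010111011001000000100100111 = 2464973095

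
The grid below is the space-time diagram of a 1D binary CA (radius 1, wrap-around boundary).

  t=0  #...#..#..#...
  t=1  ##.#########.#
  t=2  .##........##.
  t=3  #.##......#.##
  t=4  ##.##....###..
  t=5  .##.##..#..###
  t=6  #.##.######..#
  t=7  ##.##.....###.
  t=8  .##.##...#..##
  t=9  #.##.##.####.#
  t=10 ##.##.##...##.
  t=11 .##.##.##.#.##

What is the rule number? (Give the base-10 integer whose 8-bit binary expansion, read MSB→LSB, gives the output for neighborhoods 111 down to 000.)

118

  nb ###: next=.  (t=1,i=0, bit7=0)
  nb ##.: next=#  (t=1,i=1, bit6=1)
  nb #.#: next=#  (t=1,i=2, bit5=1)
  nb #..: next=#  (t=0,i=1, bit4=1)
  nb .##: next=.  (t=1,i=3, bit3=0)
  nb .#.: next=#  (t=0,i=0, bit2=1)
  nb ..#: next=#  (t=0,i=3, bit1=1)
  nb ...: next=.  (t=0,i=2, bit0=0)
  bits 01110110 = 118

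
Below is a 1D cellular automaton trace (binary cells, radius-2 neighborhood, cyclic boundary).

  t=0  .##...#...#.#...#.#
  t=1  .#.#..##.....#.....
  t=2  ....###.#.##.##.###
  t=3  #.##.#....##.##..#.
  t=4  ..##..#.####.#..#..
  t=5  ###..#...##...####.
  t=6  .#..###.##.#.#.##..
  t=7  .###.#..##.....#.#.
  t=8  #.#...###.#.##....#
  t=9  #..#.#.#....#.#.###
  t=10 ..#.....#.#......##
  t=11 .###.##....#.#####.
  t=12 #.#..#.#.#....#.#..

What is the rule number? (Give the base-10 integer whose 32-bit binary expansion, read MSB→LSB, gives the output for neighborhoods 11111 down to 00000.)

1095557979

  #####|.  b31=0 t=11,i=15
  ####.|#  b30=1 t=4,i=10
  ###.#|.  b29=0 t=2,i=6
  ###..|.  b28=0 t=2,i=18
  ##.##|.  b27=0 t=2,i=12
  ##.#.|.  b26=0 t=2,i=7
  ##..#|.  b25=0 t=3,i=15
  ##...|#  b24=1 t=0,i=3
  #.###|.  b23=0 t=2,i=16
  #.##.|#  b22=1 t=0,i=1
  #.#.#|.  b21=0 t=0,i=18
  #.#..|.  b20=0 t=0,i=12
  #..##|#  b19=1 t=1,i=5
  #..#.|#  b18=1 t=3,i=16
  #...#|.  b17=0 t=0,i=4
  #....|.  b16=0 t=1,i=9
  .####|#  b15=1 t=4,i=9
  .###.|#  b14=1 t=2,i=5
  .##.#|#  b13=1 t=2,i=11
  .##..|.  b12=0 t=0,i=2
  .#.##|.  b11=0 t=0,i=0
  .#.#.|.  b10=0 t=0,i=11
  .#..#|#  b9=1 t=1,i=4
  .#...|#  b8=1 t=0,i=7
  ..###|.  b7=0 t=2,i=4
  ..##.|#  b6=1 t=1,i=6
  ..#.#|.  b5=0 t=0,i=10
  ..#..|#  b4=1 t=0,i=6
  ...##|#  b3=1 t=2,i=3
  ...#.|.  b2=0 t=0,i=5
  ....#|#  b1=1 t=1,i=11
  .....|#  b0=1 t=1,i=10
  bits 01000001010011001110001101011011 = 1095557979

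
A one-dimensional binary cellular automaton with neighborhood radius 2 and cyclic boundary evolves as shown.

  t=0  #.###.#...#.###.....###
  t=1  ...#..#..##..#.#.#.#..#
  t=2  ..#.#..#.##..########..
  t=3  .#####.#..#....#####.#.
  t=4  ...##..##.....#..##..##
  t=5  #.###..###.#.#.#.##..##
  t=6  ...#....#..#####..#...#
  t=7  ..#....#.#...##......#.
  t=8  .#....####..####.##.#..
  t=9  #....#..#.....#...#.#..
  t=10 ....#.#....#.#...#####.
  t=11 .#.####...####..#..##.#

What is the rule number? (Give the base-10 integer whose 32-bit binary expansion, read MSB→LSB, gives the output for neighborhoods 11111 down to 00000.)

  nb #####: next=#  (t=2,i=15, bit31=1)
  nb ####.: next=#  (t=0,i=22, bit30=1)
  nb ###.#: next=.  (t=0,i=0, bit29=0)
  nb ###..: next=.  (t=0,i=14, bit28=0)
  nb ##.##: next=.  (t=0,i=1, bit27=0)
  nb ##.#.: next=.  (t=0,i=5, bit26=0)
  nb ##..#: next=.  (t=1,i=11, bit25=0)
  nb ##...: next=#  (t=0,i=15, bit24=1)
  nb #.###: next=.  (t=0,i=2, bit23=0)
  nb #.##.: next=.  (t=2,i=9, bit22=0)
  nb #.#.#: next=#  (t=1,i=15, bit21=1)
  nb #.#..: next=#  (t=0,i=6, bit20=1)
  nb #..##: next=.  (t=1,i=8, bit19=0)
  nb #..#.: next=.  (t=1,i=5, bit18=0)
  nb #...#: next=.  (t=0,i=8, bit17=0)
  nb #....: next=.  (t=0,i=16, bit16=0)
  nb .####: next=.  (t=0,i=21, bit15=0)
  nb .###.: next=#  (t=0,i=3, bit14=1)
  nb .##.#: next=#  (t=8,i=18, bit13=1)
  nb .##..: next=#  (t=1,i=10, bit12=1)
  nb .#.##: next=.  (t=0,i=11, bit11=0)
  nb .#.#.: next=#  (t=1,i=14, bit10=1)
  nb .#..#: next=#  (t=1,i=4, bit9=1)
  nb .#...: next=.  (t=0,i=7, bit8=0)
  nb ..###: next=.  (t=0,i=20, bit7=0)
  nb ..##.: next=#  (t=1,i=9, bit6=1)
  nb ..#.#: next=#  (t=0,i=10, bit5=1)
  nb ..#..: next=.  (t=1,i=3, bit4=0)
  nb ...##: next=#  (t=0,i=19, bit3=1)
  nb ...#.: next=#  (t=0,i=9, bit2=1)
  nb ....#: next=.  (t=0,i=18, bit1=0)
  nb .....: next=#  (t=0,i=17, bit0=1)
  bits 11000001001100000111011001101101 = 3241178733

3241178733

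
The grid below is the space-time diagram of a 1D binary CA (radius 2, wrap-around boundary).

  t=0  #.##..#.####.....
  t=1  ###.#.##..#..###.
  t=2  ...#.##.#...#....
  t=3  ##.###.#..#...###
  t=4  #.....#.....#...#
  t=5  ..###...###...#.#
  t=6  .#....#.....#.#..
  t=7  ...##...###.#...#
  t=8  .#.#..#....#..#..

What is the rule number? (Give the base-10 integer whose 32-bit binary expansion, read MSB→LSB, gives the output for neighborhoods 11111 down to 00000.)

  ##### -> #   bit 31 = 1  t=3,i=16
  ####. -> #   bit 30 = 1  t=0,i=10
  ###.# -> .   bit 29 = 0  t=1,i=2
  ###.. -> .   bit 28 = 0  t=0,i=11
  ##.## -> .   bit 27 = 0  t=1,i=16
  ##.#. -> #   bit 26 = 1  t=1,i=3
  ##..# -> #   bit 25 = 1  t=0,i=4
  ##... -> .   bit 24 = 0  t=0,i=12
  #.### -> .   bit 23 = 0  t=0,i=8
  #.##. -> #   bit 22 = 1  t=0,i=2
  #.#.# -> .   bit 21 = 0  t=1,i=4
  #.#.. -> .   bit 20 = 0  t=2,i=8
  #..## -> #   bit 19 = 1  t=1,i=12
  #..#. -> .   bit 18 = 0  t=0,i=5
  #...# -> #   bit 17 = 1  t=2,i=10
  #.... -> #   bit 16 = 1  t=0,i=13
  .#### -> .   bit 15 = 0  t=0,i=9
  .###. -> .   bit 14 = 0  t=1,i=1
  .##.# -> .   bit 13 = 0  t=2,i=6
  .##.. -> .   bit 12 = 0  t=0,i=3
  .#.## -> #   bit 11 = 1  t=0,i=1
  .#.#. -> .   bit 10 = 0  t=5,i=15
  .#..# -> .   bit 9 = 0  t=1,i=11
  .#... -> .   bit 8 = 0  t=2,i=9
  ..### -> .   bit 7 = 0  t=1,i=13
  ..##. -> #   bit 6 = 1  t=4,i=16
  ..#.# -> #   bit 5 = 1  t=0,i=0
  ..#.. -> .   bit 4 = 0  t=1,i=10
  ...## -> .   bit 3 = 0  t=3,i=13
  ...#. -> .   bit 2 = 0  t=0,i=16
  ....# -> #   bit 1 = 1  t=0,i=15
  ..... -> #   bit 0 = 1  t=0,i=14
  bits 11000110010010110000100001100011 = 3326806115

3326806115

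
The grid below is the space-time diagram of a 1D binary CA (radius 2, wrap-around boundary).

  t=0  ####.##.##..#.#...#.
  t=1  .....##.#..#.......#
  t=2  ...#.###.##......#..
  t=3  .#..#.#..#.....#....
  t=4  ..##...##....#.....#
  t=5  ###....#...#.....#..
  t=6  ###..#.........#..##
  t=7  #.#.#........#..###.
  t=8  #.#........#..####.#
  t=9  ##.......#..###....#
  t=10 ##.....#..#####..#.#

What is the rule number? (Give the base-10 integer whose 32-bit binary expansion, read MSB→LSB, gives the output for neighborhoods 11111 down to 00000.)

2490133186

  nb #####: next=#  (t=6,i=0, bit31=1)
  nb ####.: next=.  (t=0,i=2, bit30=0)
  nb ###.#: next=.  (t=0,i=3, bit29=0)
  nb ###..: next=#  (t=5,i=2, bit28=1)
  nb ##.##: next=.  (t=0,i=4, bit27=0)
  nb ##.#.: next=#  (t=1,i=7, bit26=1)
  nb ##..#: next=.  (t=0,i=10, bit25=0)
  nb ##...: next=.  (t=2,i=11, bit24=0)
  nb #.###: next=.  (t=0,i=0, bit23=0)
  nb #.##.: next=#  (t=0,i=5, bit22=1)
  nb #.#.#: next=#  (t=7,i=0, bit21=1)
  nb #.#..: next=.  (t=0,i=14, bit20=0)
  nb #..##: next=#  (t=4,i=1, bit19=1)
  nb #..#.: next=#  (t=0,i=11, bit18=1)
  nb #...#: next=.  (t=0,i=16, bit17=0)
  nb #....: next=.  (t=1,i=1, bit16=0)
  nb .####: next=.  (t=0,i=1, bit15=0)
  nb .###.: next=#  (t=2,i=6, bit14=1)
  nb .##.#: next=#  (t=0,i=6, bit13=1)
  nb .##..: next=.  (t=0,i=9, bit12=0)
  nb .#.##: next=#  (t=0,i=19, bit11=1)
  nb .#.#.: next=.  (t=0,i=13, bit10=0)
  nb .#..#: next=#  (t=1,i=9, bit9=1)
  nb .#...: next=.  (t=0,i=15, bit8=0)
  nb ..###: next=#  (t=5,i=0, bit7=1)
  nb ..##.: next=#  (t=1,i=5, bit6=1)
  nb ..#.#: next=.  (t=0,i=12, bit5=0)
  nb ..#..: next=.  (t=1,i=11, bit4=0)
  nb ...##: next=.  (t=1,i=4, bit3=0)
  nb ...#.: next=.  (t=0,i=17, bit2=0)
  nb ....#: next=#  (t=1,i=3, bit1=1)
  nb .....: next=.  (t=1,i=2, bit0=0)
  bits 10010100011011000110101011000010 = 2490133186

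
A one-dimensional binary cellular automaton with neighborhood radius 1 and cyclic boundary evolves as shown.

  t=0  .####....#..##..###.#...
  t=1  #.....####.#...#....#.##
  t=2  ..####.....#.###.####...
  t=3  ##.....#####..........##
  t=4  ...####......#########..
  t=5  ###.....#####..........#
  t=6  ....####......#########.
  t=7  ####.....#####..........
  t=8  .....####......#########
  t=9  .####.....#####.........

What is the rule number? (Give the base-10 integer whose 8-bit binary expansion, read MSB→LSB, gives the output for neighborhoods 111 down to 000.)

  ###|.  b7=0 t=0,i=2
  ##.|.  b6=0 t=0,i=4
  #.#|.  b5=0 t=0,i=19
  #..|.  b4=0 t=0,i=5
  .##|.  b3=0 t=0,i=1
  .#.|#  b2=1 t=0,i=9
  ..#|#  b1=1 t=0,i=0
  ...|#  b0=1 t=0,i=6
  bits 00000111 = 7

7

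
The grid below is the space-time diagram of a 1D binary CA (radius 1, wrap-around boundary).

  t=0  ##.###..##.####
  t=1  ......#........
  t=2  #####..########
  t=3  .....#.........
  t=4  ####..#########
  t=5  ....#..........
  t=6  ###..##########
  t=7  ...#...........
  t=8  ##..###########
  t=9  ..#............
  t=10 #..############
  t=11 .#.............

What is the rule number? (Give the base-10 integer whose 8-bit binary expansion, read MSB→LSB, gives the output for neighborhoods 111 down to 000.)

17

  ### -> .   bit 7 = 0  t=0,i=0
  ##. -> .   bit 6 = 0  t=0,i=1
  #.# -> .   bit 5 = 0  t=0,i=2
  #.. -> #   bit 4 = 1  t=0,i=6
  .## -> .   bit 3 = 0  t=0,i=3
  .#. -> .   bit 2 = 0  t=1,i=6
  ..# -> .   bit 1 = 0  t=0,i=7
  ... -> #   bit 0 = 1  t=1,i=0
  bits 00010001 = 17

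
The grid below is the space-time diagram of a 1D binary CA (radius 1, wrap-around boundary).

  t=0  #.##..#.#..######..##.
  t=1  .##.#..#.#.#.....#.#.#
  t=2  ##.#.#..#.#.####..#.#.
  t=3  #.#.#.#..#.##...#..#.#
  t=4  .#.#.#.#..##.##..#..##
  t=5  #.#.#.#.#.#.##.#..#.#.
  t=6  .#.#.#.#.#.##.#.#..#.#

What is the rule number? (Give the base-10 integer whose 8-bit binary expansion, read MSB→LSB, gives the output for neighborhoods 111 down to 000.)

57

  ###|.  b7=0 t=0,i=12
  ##.|.  b6=0 t=0,i=3
  #.#|#  b5=1 t=0,i=1
  #..|#  b4=1 t=0,i=4
  .##|#  b3=1 t=0,i=2
  .#.|.  b2=0 t=0,i=0
  ..#|.  b1=0 t=0,i=5
  ...|#  b0=1 t=1,i=13
  bits 00111001 = 57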